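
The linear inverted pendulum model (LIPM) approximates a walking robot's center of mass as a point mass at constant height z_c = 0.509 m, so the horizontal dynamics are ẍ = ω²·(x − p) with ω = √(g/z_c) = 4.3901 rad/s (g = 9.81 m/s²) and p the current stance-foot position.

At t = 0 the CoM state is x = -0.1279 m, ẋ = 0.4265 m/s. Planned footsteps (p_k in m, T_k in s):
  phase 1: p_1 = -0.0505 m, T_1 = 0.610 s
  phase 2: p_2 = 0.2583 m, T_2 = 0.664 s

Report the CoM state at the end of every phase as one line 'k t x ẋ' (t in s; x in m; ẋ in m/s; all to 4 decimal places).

phase 1: p=-0.0505, T=0.610, ωT=2.677961, cosh=7.312044, sinh=7.243341; start (x,ẋ)=(-0.127900, 0.426500) → end (x,ẋ)=(0.087241, 0.657345)
phase 2: p=0.2583, T=0.664, ωT=2.915026, cosh=9.251751, sinh=9.197548; start (x,ẋ)=(0.087241, 0.657345) → end (x,ẋ)=(0.052888, -0.825444)

1 0.6100 0.0872 0.6573
2 1.2740 0.0529 -0.8254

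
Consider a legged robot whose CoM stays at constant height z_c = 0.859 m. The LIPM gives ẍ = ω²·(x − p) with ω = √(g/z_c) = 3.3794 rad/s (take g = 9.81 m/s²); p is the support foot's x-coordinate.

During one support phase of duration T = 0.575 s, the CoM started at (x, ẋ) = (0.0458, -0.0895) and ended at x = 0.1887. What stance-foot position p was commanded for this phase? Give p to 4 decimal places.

p = -0.0453

ωT = 3.3794·0.575 = 1.943155; cosh(ωT) = 3.561996, sinh(ωT) = 3.418745
x(T) = p + (x₀−p)·cosh(ωT) + (ẋ₀/ω)·sinh(ωT) ⇒ p·(1 − cosh) = x(T) − x₀·cosh − (ẋ₀/ω)·sinh
numerator   = 0.1887 − (0.0458)·3.561996 − (-0.0895/3.3794)·3.418745 = 0.116103
denominator = 1 − 3.561996 = -2.561996
p = 0.116103 / -2.561996 = -0.0453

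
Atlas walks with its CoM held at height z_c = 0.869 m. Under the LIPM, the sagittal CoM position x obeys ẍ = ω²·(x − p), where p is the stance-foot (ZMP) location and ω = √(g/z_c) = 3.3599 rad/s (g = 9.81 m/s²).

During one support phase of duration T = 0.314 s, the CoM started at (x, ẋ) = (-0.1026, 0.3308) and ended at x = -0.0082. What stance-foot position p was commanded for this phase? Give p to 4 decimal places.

ωT = 3.3599·0.314 = 1.055009; cosh(ωT) = 1.610095, sinh(ωT) = 1.261905
x(T) = p + (x₀−p)·cosh(ωT) + (ẋ₀/ω)·sinh(ωT) ⇒ p·(1 − cosh) = x(T) − x₀·cosh − (ẋ₀/ω)·sinh
numerator   = -0.0082 − (-0.1026)·1.610095 − (0.3308/3.3599)·1.261905 = 0.032754
denominator = 1 − 1.610095 = -0.610095
p = 0.032754 / -0.610095 = -0.0537

p = -0.0537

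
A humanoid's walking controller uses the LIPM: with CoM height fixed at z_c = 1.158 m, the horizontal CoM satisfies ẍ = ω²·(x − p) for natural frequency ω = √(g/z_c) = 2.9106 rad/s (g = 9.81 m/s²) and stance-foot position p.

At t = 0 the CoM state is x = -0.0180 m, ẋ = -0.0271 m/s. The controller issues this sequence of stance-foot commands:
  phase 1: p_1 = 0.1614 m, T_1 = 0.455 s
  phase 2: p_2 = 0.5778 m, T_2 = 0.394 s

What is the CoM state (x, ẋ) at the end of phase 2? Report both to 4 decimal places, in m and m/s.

phase 1: p=0.1614, T=0.455, ωT=1.324323, cosh=2.012811, sinh=1.746828; start (x,ẋ)=(-0.018000, -0.027100) → end (x,ẋ)=(-0.215963, -0.966674)
phase 2: p=0.5778, T=0.394, ωT=1.146776, cosh=1.732844, sinh=1.415185; start (x,ẋ)=(-0.215963, -0.966674) → end (x,ẋ)=(-1.267680, -4.944632)

x = -1.2677, ẋ = -4.9446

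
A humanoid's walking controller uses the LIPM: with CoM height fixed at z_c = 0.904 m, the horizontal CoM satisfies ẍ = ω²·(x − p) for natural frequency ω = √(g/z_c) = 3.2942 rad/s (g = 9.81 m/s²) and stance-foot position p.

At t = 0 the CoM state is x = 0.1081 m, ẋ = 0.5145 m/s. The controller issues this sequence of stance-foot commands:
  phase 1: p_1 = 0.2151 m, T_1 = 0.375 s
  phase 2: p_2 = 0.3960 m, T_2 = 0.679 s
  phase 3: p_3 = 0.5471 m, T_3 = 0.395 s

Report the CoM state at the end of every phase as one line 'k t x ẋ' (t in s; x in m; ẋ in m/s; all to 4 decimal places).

1 0.3750 0.2614 0.4047
2 1.0540 0.3273 -0.1357
3 1.4490 0.0434 -1.4990

phase 1: p=0.2151, T=0.375, ωT=1.235325, cosh=1.865118, sinh=1.574378; start (x,ẋ)=(0.108100, 0.514500) → end (x,ẋ)=(0.261424, 0.404668)
phase 2: p=0.3960, T=0.679, ωT=2.236762, cosh=4.734883, sinh=4.628080; start (x,ẋ)=(0.261424, 0.404668) → end (x,ẋ)=(0.327325, -0.135662)
phase 3: p=0.5471, T=0.395, ωT=1.301209, cosh=1.972969, sinh=1.700767; start (x,ẋ)=(0.327325, -0.135662) → end (x,ẋ)=(0.043449, -1.498986)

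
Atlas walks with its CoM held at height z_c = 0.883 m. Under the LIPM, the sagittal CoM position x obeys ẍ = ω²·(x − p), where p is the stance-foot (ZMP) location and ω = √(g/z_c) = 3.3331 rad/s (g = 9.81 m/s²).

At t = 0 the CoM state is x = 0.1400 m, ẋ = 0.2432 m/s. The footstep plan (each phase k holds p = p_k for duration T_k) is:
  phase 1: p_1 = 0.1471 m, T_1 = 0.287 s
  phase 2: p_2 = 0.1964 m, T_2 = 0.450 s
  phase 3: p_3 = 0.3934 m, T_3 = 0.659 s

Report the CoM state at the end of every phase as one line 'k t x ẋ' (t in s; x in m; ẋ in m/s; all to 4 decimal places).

phase 1: p=0.1471, T=0.287, ωT=0.956600, cosh=1.493514, sinh=1.109317; start (x,ẋ)=(0.140000, 0.243200) → end (x,ẋ)=(0.217437, 0.336971)
phase 2: p=0.1964, T=0.450, ωT=1.499895, cosh=2.352186, sinh=2.129032; start (x,ẋ)=(0.217437, 0.336971) → end (x,ẋ)=(0.461126, 0.941905)
phase 3: p=0.3934, T=0.659, ωT=2.196513, cosh=4.552394, sinh=4.441203; start (x,ẋ)=(0.461126, 0.941905) → end (x,ẋ)=(1.956759, 5.290464)

1 0.2870 0.2174 0.3370
2 0.7370 0.4611 0.9419
3 1.3960 1.9568 5.2905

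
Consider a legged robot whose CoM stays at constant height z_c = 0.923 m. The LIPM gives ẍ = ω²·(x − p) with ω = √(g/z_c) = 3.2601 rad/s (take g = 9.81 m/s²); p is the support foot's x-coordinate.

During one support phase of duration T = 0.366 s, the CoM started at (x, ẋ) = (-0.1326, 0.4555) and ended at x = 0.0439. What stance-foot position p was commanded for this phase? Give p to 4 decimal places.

ωT = 3.2601·0.366 = 1.193197; cosh(ωT) = 1.800428, sinh(ωT) = 1.497178
x(T) = p + (x₀−p)·cosh(ωT) + (ẋ₀/ω)·sinh(ωT) ⇒ p·(1 − cosh) = x(T) − x₀·cosh − (ẋ₀/ω)·sinh
numerator   = 0.0439 − (-0.1326)·1.800428 − (0.4555/3.2601)·1.497178 = 0.073452
denominator = 1 − 1.800428 = -0.800428
p = 0.073452 / -0.800428 = -0.0918

p = -0.0918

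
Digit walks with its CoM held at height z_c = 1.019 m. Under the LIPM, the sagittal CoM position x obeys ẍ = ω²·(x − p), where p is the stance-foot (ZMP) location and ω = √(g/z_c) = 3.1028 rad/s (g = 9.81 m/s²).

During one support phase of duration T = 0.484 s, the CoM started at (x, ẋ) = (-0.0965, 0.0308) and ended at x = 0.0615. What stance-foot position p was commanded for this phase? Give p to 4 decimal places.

ωT = 3.1028·0.484 = 1.501755; cosh(ωT) = 2.356151, sinh(ωT) = 2.133412
x(T) = p + (x₀−p)·cosh(ωT) + (ẋ₀/ω)·sinh(ωT) ⇒ p·(1 − cosh) = x(T) − x₀·cosh − (ẋ₀/ω)·sinh
numerator   = 0.0615 − (-0.0965)·2.356151 − (0.0308/3.1028)·2.133412 = 0.267691
denominator = 1 − 2.356151 = -1.356151
p = 0.267691 / -1.356151 = -0.1974

p = -0.1974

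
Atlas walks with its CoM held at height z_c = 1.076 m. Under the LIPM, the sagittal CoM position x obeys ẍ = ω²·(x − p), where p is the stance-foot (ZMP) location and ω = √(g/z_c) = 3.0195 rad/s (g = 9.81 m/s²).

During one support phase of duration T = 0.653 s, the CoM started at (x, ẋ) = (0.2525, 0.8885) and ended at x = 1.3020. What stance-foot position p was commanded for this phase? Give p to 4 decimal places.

ωT = 3.0195·0.653 = 1.971734; cosh(ωT) = 3.661166, sinh(ωT) = 3.521951
x(T) = p + (x₀−p)·cosh(ωT) + (ẋ₀/ω)·sinh(ωT) ⇒ p·(1 − cosh) = x(T) − x₀·cosh − (ẋ₀/ω)·sinh
numerator   = 1.3020 − (0.2525)·3.661166 − (0.8885/3.0195)·3.521951 = -0.658793
denominator = 1 − 3.661166 = -2.661166
p = -0.658793 / -2.661166 = 0.2476

p = 0.2476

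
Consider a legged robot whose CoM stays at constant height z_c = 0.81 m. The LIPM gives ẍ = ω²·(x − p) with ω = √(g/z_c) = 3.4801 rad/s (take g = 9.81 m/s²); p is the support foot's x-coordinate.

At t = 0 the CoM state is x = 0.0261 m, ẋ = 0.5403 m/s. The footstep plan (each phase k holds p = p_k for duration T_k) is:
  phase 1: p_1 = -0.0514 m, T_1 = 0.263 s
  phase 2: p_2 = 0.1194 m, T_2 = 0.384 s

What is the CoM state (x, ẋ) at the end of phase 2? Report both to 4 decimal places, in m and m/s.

x = 0.8739, ẋ = 2.8103

phase 1: p=-0.0514, T=0.263, ωT=0.915266, cosh=1.448925, sinh=1.048515; start (x,ẋ)=(0.026100, 0.540300) → end (x,ẋ)=(0.223678, 1.065647)
phase 2: p=0.1194, T=0.384, ωT=1.336358, cosh=2.033981, sinh=1.771180; start (x,ẋ)=(0.223678, 1.065647) → end (x,ẋ)=(0.873855, 2.810263)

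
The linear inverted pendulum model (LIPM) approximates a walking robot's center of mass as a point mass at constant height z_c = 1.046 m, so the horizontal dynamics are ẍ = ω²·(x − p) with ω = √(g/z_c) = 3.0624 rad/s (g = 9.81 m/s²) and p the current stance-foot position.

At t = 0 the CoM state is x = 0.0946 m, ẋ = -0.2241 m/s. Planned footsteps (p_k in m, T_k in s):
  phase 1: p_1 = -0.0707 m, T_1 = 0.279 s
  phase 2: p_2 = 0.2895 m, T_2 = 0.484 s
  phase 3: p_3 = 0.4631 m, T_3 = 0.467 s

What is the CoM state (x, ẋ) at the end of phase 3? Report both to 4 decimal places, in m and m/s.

phase 1: p=-0.0707, T=0.279, ωT=0.854410, cosh=1.387760, sinh=0.962226; start (x,ẋ)=(0.094600, -0.224100) → end (x,ẋ)=(0.088283, 0.176096)
phase 2: p=0.2895, T=0.484, ωT=1.482202, cosh=2.314882, sinh=2.087745; start (x,ẋ)=(0.088283, 0.176096) → end (x,ẋ)=(-0.056243, -0.878841)
phase 3: p=0.4631, T=0.467, ωT=1.430141, cosh=2.209281, sinh=1.970006; start (x,ẋ)=(-0.056243, -0.878841) → end (x,ẋ)=(-1.249622, -5.074774)

x = -1.2496, ẋ = -5.0748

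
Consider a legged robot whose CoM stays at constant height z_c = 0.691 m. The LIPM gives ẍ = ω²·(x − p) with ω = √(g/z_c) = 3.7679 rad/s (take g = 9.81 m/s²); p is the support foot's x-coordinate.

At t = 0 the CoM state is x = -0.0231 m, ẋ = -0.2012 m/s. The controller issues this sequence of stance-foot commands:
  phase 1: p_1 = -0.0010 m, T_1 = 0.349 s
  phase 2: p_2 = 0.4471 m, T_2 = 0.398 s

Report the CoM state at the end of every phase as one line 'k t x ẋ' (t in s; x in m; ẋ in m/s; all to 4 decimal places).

phase 1: p=-0.0010, T=0.349, ωT=1.314997, cosh=1.996608, sinh=1.728133; start (x,ẋ)=(-0.023100, -0.201200) → end (x,ẋ)=(-0.137405, -0.545620)
phase 2: p=0.4471, T=0.398, ωT=1.499624, cosh=2.351610, sinh=2.128396; start (x,ẋ)=(-0.137405, -0.545620) → end (x,ẋ)=(-1.235634, -5.970568)

1 0.3490 -0.1374 -0.5456
2 0.7470 -1.2356 -5.9706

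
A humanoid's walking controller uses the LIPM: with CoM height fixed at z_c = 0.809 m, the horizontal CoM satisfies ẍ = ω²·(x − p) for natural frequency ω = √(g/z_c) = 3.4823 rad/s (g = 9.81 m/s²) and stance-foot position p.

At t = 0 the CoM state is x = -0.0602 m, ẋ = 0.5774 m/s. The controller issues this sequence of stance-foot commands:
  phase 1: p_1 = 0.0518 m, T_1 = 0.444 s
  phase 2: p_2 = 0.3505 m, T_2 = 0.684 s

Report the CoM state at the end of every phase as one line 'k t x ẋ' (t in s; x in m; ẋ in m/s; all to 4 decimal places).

1 0.4440 0.1485 0.5428
2 1.1280 0.0842 -0.8123

phase 1: p=0.0518, T=0.444, ωT=1.546141, cosh=2.453197, sinh=2.240128; start (x,ẋ)=(-0.060200, 0.577400) → end (x,ẋ)=(0.148478, 0.542786)
phase 2: p=0.3505, T=0.684, ωT=2.381893, cosh=5.458877, sinh=5.366501; start (x,ẋ)=(0.148478, 0.542786) → end (x,ẋ)=(0.084161, -0.812346)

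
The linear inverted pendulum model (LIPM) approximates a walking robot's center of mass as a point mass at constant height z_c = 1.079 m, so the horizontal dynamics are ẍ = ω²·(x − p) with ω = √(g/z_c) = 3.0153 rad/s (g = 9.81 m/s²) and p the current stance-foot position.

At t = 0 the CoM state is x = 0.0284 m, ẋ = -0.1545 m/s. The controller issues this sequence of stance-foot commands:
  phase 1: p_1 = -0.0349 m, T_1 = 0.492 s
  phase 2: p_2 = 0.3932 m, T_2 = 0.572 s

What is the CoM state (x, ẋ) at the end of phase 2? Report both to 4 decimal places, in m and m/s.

x = -0.6945, ẋ = -3.0637

phase 1: p=-0.0349, T=0.492, ωT=1.483528, cosh=2.317653, sinh=2.090817; start (x,ẋ)=(0.028400, -0.154500) → end (x,ẋ)=(0.004677, 0.040994)
phase 2: p=0.3932, T=0.572, ωT=1.724752, cosh=2.894672, sinh=2.716455; start (x,ẋ)=(0.004677, 0.040994) → end (x,ẋ)=(-0.694517, -3.063702)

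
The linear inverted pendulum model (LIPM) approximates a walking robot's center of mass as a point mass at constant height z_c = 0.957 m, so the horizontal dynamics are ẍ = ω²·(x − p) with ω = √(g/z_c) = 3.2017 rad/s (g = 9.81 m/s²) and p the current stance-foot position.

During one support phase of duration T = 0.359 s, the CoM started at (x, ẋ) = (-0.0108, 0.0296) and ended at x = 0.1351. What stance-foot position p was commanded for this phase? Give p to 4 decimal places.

ωT = 3.2017·0.359 = 1.149410; cosh(ωT) = 1.736577, sinh(ωT) = 1.419754
x(T) = p + (x₀−p)·cosh(ωT) + (ẋ₀/ω)·sinh(ωT) ⇒ p·(1 − cosh) = x(T) − x₀·cosh − (ẋ₀/ω)·sinh
numerator   = 0.1351 − (-0.0108)·1.736577 − (0.0296/3.2017)·1.419754 = 0.140729
denominator = 1 − 1.736577 = -0.736577
p = 0.140729 / -0.736577 = -0.1911

p = -0.1911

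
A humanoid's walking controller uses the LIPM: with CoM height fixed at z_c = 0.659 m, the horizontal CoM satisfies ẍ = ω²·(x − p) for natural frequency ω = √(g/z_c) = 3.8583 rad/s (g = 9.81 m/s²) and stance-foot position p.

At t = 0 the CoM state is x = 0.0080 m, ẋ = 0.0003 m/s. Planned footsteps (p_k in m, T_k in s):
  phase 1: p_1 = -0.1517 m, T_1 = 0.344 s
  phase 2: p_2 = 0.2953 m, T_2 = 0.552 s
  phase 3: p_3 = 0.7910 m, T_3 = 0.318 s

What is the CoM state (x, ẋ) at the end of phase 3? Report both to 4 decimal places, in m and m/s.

phase 1: p=-0.1517, T=0.344, ωT=1.327255, cosh=2.017942, sinh=1.752738; start (x,ẋ)=(0.008000, 0.000300) → end (x,ẋ)=(0.170702, 1.080591)
phase 2: p=0.2953, T=0.552, ωT=2.129782, cosh=4.265946, sinh=4.147083; start (x,ẋ)=(0.170702, 1.080591) → end (x,ẋ)=(0.925240, 2.616081)
phase 3: p=0.7910, T=0.318, ωT=1.226939, cosh=1.851982, sinh=1.558793; start (x,ẋ)=(0.925240, 2.616081) → end (x,ẋ)=(2.096533, 5.652290)

x = 2.0965, ẋ = 5.6523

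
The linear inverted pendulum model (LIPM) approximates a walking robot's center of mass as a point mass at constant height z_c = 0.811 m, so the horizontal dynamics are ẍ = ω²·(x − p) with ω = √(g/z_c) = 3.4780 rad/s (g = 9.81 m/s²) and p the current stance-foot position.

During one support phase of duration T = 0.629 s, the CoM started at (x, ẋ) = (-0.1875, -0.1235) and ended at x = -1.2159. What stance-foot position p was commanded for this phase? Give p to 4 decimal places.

ωT = 3.4780·0.629 = 2.187662; cosh(ωT) = 4.513263, sinh(ωT) = 4.401084
x(T) = p + (x₀−p)·cosh(ωT) + (ẋ₀/ω)·sinh(ωT) ⇒ p·(1 − cosh) = x(T) − x₀·cosh − (ẋ₀/ω)·sinh
numerator   = -1.2159 − (-0.1875)·4.513263 − (-0.1235/3.4780)·4.401084 = -0.213386
denominator = 1 − 4.513263 = -3.513263
p = -0.213386 / -3.513263 = 0.0607

p = 0.0607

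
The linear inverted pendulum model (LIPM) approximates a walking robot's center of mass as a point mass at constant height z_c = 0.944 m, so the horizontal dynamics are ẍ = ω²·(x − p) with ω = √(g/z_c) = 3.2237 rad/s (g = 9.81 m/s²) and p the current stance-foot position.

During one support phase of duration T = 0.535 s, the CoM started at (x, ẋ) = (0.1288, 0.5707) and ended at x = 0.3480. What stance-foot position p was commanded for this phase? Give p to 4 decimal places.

ωT = 3.2237·0.535 = 1.724680; cosh(ωT) = 2.894476, sinh(ωT) = 2.716246
x(T) = p + (x₀−p)·cosh(ωT) + (ẋ₀/ω)·sinh(ωT) ⇒ p·(1 − cosh) = x(T) − x₀·cosh − (ẋ₀/ω)·sinh
numerator   = 0.3480 − (0.1288)·2.894476 − (0.5707/3.2237)·2.716246 = -0.505673
denominator = 1 − 2.894476 = -1.894476
p = -0.505673 / -1.894476 = 0.2669

p = 0.2669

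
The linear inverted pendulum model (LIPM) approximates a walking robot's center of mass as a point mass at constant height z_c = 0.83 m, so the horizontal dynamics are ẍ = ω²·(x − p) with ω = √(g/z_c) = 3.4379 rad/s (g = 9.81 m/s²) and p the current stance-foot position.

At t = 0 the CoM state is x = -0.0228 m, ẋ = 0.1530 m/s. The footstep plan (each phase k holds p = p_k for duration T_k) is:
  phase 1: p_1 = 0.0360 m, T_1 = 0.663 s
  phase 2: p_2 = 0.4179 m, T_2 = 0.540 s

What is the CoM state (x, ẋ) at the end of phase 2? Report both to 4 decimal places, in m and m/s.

phase 1: p=0.0360, T=0.663, ωT=2.279328, cosh=4.936231, sinh=4.833878; start (x,ẋ)=(-0.022800, 0.153000) → end (x,ẋ)=(-0.039124, -0.221918)
phase 2: p=0.4179, T=0.540, ωT=1.856466, cosh=3.278650, sinh=3.122426; start (x,ẋ)=(-0.039124, -0.221918) → end (x,ẋ)=(-1.282075, -5.633554)

x = -1.2821, ẋ = -5.6336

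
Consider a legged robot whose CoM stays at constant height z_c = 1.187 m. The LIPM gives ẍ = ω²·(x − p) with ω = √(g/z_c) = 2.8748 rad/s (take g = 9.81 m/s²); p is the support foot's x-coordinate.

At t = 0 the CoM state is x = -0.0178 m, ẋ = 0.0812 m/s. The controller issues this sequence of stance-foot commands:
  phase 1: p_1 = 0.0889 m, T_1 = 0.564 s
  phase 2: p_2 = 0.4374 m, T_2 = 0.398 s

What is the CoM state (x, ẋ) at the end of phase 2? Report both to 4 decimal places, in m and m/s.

phase 1: p=0.0889, T=0.564, ωT=1.621387, cosh=2.628865, sinh=2.431240; start (x,ẋ)=(-0.017800, 0.081200) → end (x,ẋ)=(-0.122928, -0.532298)
phase 2: p=0.4374, T=0.398, ωT=1.144170, cosh=1.729162, sinh=1.410674; start (x,ẋ)=(-0.122928, -0.532298) → end (x,ẋ)=(-0.792699, -3.192787)

x = -0.7927, ẋ = -3.1928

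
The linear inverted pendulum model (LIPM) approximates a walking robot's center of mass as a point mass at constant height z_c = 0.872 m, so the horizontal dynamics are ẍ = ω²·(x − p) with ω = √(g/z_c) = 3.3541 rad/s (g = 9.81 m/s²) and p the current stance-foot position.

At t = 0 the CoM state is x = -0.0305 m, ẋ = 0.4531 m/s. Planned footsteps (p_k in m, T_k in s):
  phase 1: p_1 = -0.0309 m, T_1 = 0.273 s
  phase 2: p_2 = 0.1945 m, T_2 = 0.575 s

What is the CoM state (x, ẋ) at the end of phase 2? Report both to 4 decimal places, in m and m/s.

x = 0.5633, ẋ = 1.3732

phase 1: p=-0.0309, T=0.273, ωT=0.915669, cosh=1.449348, sinh=1.049099; start (x,ẋ)=(-0.030500, 0.453100) → end (x,ẋ)=(0.111401, 0.658107)
phase 2: p=0.1945, T=0.575, ωT=1.928607, cosh=3.512637, sinh=3.367286; start (x,ẋ)=(0.111401, 0.658107) → end (x,ẋ)=(0.563297, 1.373151)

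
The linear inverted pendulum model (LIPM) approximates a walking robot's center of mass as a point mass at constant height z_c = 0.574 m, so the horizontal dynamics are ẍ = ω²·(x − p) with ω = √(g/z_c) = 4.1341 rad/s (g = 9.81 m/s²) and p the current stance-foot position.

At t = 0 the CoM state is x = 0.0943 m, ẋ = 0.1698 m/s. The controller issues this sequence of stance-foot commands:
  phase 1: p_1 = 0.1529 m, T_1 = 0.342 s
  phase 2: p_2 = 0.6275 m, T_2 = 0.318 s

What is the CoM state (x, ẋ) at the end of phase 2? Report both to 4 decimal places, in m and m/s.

x = -0.4572, ẋ = -3.9305

phase 1: p=0.1529, T=0.342, ωT=1.413862, cosh=2.177504, sinh=1.934302; start (x,ẋ)=(0.094300, 0.169800) → end (x,ẋ)=(0.104746, -0.098860)
phase 2: p=0.6275, T=0.318, ωT=1.314644, cosh=1.995997, sinh=1.727427; start (x,ẋ)=(0.104746, -0.098860) → end (x,ẋ)=(-0.457224, -3.930499)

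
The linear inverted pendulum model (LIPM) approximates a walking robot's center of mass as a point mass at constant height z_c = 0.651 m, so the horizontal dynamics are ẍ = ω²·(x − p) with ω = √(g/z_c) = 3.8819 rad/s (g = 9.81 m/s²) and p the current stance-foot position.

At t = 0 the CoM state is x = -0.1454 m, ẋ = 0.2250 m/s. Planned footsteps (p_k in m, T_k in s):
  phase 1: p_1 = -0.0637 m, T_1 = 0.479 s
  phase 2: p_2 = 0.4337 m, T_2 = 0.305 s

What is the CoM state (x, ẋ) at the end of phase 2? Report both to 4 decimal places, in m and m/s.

phase 1: p=-0.0637, T=0.479, ωT=1.859430, cosh=3.287919, sinh=3.132158; start (x,ẋ)=(-0.145400, 0.225000) → end (x,ẋ)=(-0.150779, -0.253586)
phase 2: p=0.4337, T=0.305, ωT=1.183979, cosh=1.786705, sinh=1.480646; start (x,ẋ)=(-0.150779, -0.253586) → end (x,ẋ)=(-0.707315, -3.812505)

x = -0.7073, ẋ = -3.8125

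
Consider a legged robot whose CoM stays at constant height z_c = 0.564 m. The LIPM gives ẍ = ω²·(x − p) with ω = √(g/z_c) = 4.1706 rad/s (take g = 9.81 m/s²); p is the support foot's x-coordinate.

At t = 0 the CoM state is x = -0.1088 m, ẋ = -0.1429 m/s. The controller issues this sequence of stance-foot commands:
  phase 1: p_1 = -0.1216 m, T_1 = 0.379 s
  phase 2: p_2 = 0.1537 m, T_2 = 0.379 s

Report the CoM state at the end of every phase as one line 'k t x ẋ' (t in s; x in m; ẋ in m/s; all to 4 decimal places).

1 0.3790 -0.1689 -0.2376
2 0.7580 -0.7956 -3.7313

phase 1: p=-0.1216, T=0.379, ωT=1.580657, cosh=2.531994, sinh=2.326154; start (x,ẋ)=(-0.108800, -0.142900) → end (x,ẋ)=(-0.168893, -0.237643)
phase 2: p=0.1537, T=0.379, ωT=1.580657, cosh=2.531994, sinh=2.326154; start (x,ẋ)=(-0.168893, -0.237643) → end (x,ẋ)=(-0.795649, -3.731335)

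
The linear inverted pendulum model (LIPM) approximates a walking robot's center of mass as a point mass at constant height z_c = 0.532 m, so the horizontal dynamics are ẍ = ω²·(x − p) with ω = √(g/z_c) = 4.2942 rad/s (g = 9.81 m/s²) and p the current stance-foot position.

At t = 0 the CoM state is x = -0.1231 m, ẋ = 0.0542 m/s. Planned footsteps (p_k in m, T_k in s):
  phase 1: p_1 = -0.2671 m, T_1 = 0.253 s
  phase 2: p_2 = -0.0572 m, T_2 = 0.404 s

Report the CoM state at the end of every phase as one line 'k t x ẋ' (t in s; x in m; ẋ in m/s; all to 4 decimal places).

phase 1: p=-0.2671, T=0.253, ωT=1.086433, cosh=1.650550, sinh=1.313132; start (x,ẋ)=(-0.123100, 0.054200) → end (x,ẋ)=(-0.012847, 0.901455)
phase 2: p=-0.0572, T=0.404, ωT=1.734857, cosh=2.922271, sinh=2.745845; start (x,ẋ)=(-0.012847, 0.901455) → end (x,ẋ)=(0.648830, 3.157272)

1 0.2530 -0.0128 0.9015
2 0.6570 0.6488 3.1573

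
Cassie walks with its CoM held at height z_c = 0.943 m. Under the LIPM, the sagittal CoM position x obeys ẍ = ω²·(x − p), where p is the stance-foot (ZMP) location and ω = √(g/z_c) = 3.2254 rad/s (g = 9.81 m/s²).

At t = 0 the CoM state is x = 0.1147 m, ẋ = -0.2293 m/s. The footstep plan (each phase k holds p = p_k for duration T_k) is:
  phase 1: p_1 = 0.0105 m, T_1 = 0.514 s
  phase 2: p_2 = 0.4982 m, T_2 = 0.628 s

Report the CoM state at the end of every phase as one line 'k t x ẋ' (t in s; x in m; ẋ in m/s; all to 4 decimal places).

1 0.5140 0.1141 0.2263
2 1.1420 -0.7217 -3.7413

phase 1: p=0.0105, T=0.514, ωT=1.657856, cosh=2.719296, sinh=2.528749; start (x,ẋ)=(0.114700, -0.229300) → end (x,ẋ)=(0.114077, 0.226344)
phase 2: p=0.4982, T=0.628, ωT=2.025551, cosh=3.856105, sinh=3.724183; start (x,ẋ)=(0.114077, 0.226344) → end (x,ẋ)=(-0.721672, -3.741272)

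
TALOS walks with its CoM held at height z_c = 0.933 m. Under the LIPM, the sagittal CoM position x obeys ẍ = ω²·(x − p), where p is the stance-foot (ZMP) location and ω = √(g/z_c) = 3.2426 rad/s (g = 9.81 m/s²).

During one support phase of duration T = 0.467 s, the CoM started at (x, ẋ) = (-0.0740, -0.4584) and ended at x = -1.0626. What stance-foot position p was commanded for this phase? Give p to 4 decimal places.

ωT = 3.2426·0.467 = 1.514294; cosh(ωT) = 2.383087, sinh(ωT) = 2.163124
x(T) = p + (x₀−p)·cosh(ωT) + (ẋ₀/ω)·sinh(ωT) ⇒ p·(1 − cosh) = x(T) − x₀·cosh − (ẋ₀/ω)·sinh
numerator   = -1.0626 − (-0.0740)·2.383087 − (-0.4584/3.2426)·2.163124 = -0.580455
denominator = 1 − 2.383087 = -1.383087
p = -0.580455 / -1.383087 = 0.4197

p = 0.4197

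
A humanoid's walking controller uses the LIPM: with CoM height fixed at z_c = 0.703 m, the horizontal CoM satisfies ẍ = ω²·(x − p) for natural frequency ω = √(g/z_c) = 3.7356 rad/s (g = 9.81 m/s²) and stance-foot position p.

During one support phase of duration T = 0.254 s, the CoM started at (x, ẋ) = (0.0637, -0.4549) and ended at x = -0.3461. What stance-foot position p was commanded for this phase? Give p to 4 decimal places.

ωT = 3.7356·0.254 = 0.948842; cosh(ωT) = 1.484954, sinh(ωT) = 1.097765
x(T) = p + (x₀−p)·cosh(ωT) + (ẋ₀/ω)·sinh(ωT) ⇒ p·(1 − cosh) = x(T) − x₀·cosh − (ẋ₀/ω)·sinh
numerator   = -0.3461 − (0.0637)·1.484954 − (-0.4549/3.7356)·1.097765 = -0.307012
denominator = 1 − 1.484954 = -0.484954
p = -0.307012 / -0.484954 = 0.6331

p = 0.6331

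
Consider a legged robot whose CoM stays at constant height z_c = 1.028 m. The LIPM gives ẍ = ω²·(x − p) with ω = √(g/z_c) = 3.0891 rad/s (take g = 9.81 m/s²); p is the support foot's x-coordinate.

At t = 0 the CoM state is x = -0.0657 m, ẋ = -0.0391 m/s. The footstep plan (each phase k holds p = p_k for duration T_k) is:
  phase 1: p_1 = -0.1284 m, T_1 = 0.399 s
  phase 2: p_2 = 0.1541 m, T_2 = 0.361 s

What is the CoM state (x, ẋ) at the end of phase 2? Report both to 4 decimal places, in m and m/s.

phase 1: p=-0.1284, T=0.399, ωT=1.232551, cosh=1.860758, sinh=1.569210; start (x,ẋ)=(-0.065700, -0.039100) → end (x,ẋ)=(-0.031593, 0.231179)
phase 2: p=0.1541, T=0.361, ωT=1.115165, cosh=1.688966, sinh=1.361105; start (x,ẋ)=(-0.031593, 0.231179) → end (x,ẋ)=(-0.057667, -0.390307)

x = -0.0577, ẋ = -0.3903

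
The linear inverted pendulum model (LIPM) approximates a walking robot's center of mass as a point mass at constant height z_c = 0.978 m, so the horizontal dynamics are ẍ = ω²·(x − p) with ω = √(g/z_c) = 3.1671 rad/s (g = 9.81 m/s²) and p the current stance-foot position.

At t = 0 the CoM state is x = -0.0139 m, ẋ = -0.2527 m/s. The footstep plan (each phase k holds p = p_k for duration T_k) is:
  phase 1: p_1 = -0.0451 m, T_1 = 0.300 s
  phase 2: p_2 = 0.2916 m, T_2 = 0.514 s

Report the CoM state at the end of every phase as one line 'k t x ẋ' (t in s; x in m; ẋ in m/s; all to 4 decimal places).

1 0.3000 -0.0865 -0.2669
2 0.8140 -0.9147 -3.6376

phase 1: p=-0.0451, T=0.300, ωT=0.950130, cosh=1.486368, sinh=1.099678; start (x,ẋ)=(-0.013900, -0.252700) → end (x,ẋ)=(-0.086468, -0.266942)
phase 2: p=0.2916, T=0.514, ωT=1.627889, cosh=2.644729, sinh=2.448385; start (x,ẋ)=(-0.086468, -0.266942) → end (x,ẋ)=(-0.914651, -3.637632)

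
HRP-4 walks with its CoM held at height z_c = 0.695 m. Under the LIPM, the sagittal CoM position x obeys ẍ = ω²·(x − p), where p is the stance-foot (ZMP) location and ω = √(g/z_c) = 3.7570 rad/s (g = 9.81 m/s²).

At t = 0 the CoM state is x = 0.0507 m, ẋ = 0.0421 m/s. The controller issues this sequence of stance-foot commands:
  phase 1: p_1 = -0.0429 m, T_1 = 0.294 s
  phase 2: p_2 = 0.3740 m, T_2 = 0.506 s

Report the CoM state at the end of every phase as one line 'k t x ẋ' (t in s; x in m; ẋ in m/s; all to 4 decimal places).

phase 1: p=-0.0429, T=0.294, ωT=1.104558, cosh=1.674624, sinh=1.343266; start (x,ẋ)=(0.050700, 0.042100) → end (x,ẋ)=(0.128897, 0.542868)
phase 2: p=0.3740, T=0.506, ωT=1.901042, cosh=3.421139, sinh=3.271726; start (x,ẋ)=(0.128897, 0.542868) → end (x,ẋ)=(0.008217, -1.155546)

1 0.2940 0.1289 0.5429
2 0.8000 0.0082 -1.1555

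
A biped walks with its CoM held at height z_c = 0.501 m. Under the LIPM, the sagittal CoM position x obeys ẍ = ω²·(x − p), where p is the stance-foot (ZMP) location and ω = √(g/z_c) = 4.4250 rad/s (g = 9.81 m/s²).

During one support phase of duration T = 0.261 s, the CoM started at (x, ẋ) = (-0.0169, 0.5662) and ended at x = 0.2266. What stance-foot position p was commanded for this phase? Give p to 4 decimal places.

p = -0.0983

ωT = 4.4250·0.261 = 1.154925; cosh(ωT) = 1.744433, sinh(ωT) = 1.429352
x(T) = p + (x₀−p)·cosh(ωT) + (ẋ₀/ω)·sinh(ωT) ⇒ p·(1 − cosh) = x(T) − x₀·cosh − (ẋ₀/ω)·sinh
numerator   = 0.2266 − (-0.0169)·1.744433 − (0.5662/4.4250)·1.429352 = 0.073188
denominator = 1 − 1.744433 = -0.744433
p = 0.073188 / -0.744433 = -0.0983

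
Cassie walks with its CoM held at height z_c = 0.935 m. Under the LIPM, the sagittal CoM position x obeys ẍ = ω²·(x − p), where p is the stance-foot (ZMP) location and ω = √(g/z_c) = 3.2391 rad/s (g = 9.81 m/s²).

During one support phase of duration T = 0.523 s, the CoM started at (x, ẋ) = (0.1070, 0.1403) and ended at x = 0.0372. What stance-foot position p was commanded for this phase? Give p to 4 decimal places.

ωT = 3.2391·0.523 = 1.694049; cosh(ωT) = 2.812622, sinh(ωT) = 2.628848
x(T) = p + (x₀−p)·cosh(ωT) + (ẋ₀/ω)·sinh(ωT) ⇒ p·(1 − cosh) = x(T) − x₀·cosh − (ẋ₀/ω)·sinh
numerator   = 0.0372 − (0.1070)·2.812622 − (0.1403/3.2391)·2.628848 = -0.377618
denominator = 1 − 2.812622 = -1.812622
p = -0.377618 / -1.812622 = 0.2083

p = 0.2083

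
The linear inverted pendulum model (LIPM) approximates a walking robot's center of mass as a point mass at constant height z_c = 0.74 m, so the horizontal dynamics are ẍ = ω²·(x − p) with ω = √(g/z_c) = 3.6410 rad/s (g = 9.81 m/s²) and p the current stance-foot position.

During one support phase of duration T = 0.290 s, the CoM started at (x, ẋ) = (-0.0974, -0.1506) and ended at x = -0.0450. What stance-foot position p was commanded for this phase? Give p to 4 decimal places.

p = -0.2686

ωT = 3.6410·0.290 = 1.055890; cosh(ωT) = 1.611208, sinh(ωT) = 1.263325
x(T) = p + (x₀−p)·cosh(ωT) + (ẋ₀/ω)·sinh(ωT) ⇒ p·(1 − cosh) = x(T) − x₀·cosh − (ẋ₀/ω)·sinh
numerator   = -0.0450 − (-0.0974)·1.611208 − (-0.1506/3.6410)·1.263325 = 0.164186
denominator = 1 − 1.611208 = -0.611208
p = 0.164186 / -0.611208 = -0.2686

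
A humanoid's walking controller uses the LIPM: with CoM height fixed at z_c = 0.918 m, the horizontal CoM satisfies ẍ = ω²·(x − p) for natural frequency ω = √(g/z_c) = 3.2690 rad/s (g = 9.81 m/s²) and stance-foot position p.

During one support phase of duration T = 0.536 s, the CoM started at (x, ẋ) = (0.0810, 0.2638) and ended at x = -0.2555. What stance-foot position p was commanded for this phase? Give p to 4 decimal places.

p = 0.3663

ωT = 3.2690·0.536 = 1.752184; cosh(ωT) = 2.970290, sinh(ωT) = 2.796895
x(T) = p + (x₀−p)·cosh(ωT) + (ẋ₀/ω)·sinh(ωT) ⇒ p·(1 − cosh) = x(T) − x₀·cosh − (ẋ₀/ω)·sinh
numerator   = -0.2555 − (0.0810)·2.970290 − (0.2638/3.2690)·2.796895 = -0.721796
denominator = 1 − 2.970290 = -1.970290
p = -0.721796 / -1.970290 = 0.3663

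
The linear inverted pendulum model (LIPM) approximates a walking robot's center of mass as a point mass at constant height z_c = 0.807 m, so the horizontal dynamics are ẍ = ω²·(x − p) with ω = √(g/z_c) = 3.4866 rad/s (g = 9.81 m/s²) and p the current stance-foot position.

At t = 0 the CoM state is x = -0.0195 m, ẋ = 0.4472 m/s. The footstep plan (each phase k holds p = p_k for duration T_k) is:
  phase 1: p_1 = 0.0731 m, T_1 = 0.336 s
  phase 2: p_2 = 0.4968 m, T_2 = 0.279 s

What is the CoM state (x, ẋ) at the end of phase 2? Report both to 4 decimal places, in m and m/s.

phase 1: p=0.0731, T=0.336, ωT=1.171498, cosh=1.768362, sinh=1.458460; start (x,ẋ)=(-0.019500, 0.447200) → end (x,ẋ)=(0.096415, 0.319934)
phase 2: p=0.4968, T=0.279, ωT=0.972761, cosh=1.511638, sinh=1.133601; start (x,ẋ)=(0.096415, 0.319934) → end (x,ẋ)=(-0.004416, -1.098860)

x = -0.0044, ẋ = -1.0989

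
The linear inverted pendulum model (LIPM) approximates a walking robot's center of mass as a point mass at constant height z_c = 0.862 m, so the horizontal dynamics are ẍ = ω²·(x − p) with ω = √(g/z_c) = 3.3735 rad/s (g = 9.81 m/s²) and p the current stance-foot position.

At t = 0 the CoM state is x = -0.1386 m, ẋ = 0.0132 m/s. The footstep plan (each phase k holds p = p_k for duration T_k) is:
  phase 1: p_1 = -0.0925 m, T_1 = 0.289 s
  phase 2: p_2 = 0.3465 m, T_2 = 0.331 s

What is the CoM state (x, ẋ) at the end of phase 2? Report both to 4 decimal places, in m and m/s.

phase 1: p=-0.0925, T=0.289, ωT=0.974941, cosh=1.514113, sinh=1.136899; start (x,ẋ)=(-0.138600, 0.013200) → end (x,ẋ)=(-0.157852, -0.156822)
phase 2: p=0.3465, T=0.331, ωT=1.116629, cosh=1.690960, sinh=1.363578; start (x,ẋ)=(-0.157852, -0.156822) → end (x,ẋ)=(-0.569727, -2.585216)

x = -0.5697, ẋ = -2.5852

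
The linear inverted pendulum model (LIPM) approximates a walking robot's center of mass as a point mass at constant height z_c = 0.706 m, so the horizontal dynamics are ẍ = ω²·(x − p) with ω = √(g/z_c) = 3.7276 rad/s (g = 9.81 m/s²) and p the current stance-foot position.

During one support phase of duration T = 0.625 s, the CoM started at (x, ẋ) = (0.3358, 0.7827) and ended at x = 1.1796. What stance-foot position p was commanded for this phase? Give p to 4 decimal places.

p = 0.3895

ωT = 3.7276·0.625 = 2.329750; cosh(ωT) = 5.186346, sinh(ωT) = 5.089026
x(T) = p + (x₀−p)·cosh(ωT) + (ẋ₀/ω)·sinh(ωT) ⇒ p·(1 − cosh) = x(T) − x₀·cosh − (ẋ₀/ω)·sinh
numerator   = 1.1796 − (0.3358)·5.186346 − (0.7827/3.7276)·5.089026 = -1.630539
denominator = 1 − 5.186346 = -4.186346
p = -1.630539 / -4.186346 = 0.3895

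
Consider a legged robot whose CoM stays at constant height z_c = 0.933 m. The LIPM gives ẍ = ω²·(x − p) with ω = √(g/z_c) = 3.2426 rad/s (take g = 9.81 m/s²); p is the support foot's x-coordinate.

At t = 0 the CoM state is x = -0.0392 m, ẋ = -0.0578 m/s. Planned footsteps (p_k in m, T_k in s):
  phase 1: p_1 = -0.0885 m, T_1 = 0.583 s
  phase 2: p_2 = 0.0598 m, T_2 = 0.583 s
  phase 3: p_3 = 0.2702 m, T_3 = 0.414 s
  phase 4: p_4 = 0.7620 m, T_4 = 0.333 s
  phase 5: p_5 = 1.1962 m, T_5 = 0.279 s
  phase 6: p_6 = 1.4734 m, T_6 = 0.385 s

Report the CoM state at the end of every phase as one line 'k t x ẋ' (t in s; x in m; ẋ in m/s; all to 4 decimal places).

phase 1: p=-0.0885, T=0.583, ωT=1.890436, cosh=3.386630, sinh=3.235624; start (x,ẋ)=(-0.039200, -0.057800) → end (x,ẋ)=(0.020785, 0.321500)
phase 2: p=0.0598, T=0.583, ωT=1.890436, cosh=3.386630, sinh=3.235624; start (x,ẋ)=(0.020785, 0.321500) → end (x,ẋ)=(0.248480, 0.679466)
phase 3: p=0.2702, T=0.414, ωT=1.342436, cosh=2.044784, sinh=1.783576; start (x,ẋ)=(0.248480, 0.679466) → end (x,ẋ)=(0.599524, 1.263744)
phase 4: p=0.7620, T=0.333, ωT=1.079786, cosh=1.641859, sinh=1.302190; start (x,ẋ)=(0.599524, 1.263744) → end (x,ẋ)=(1.002742, 1.388835)
phase 5: p=1.1962, T=0.279, ωT=0.904685, cosh=1.437912, sinh=1.033243; start (x,ẋ)=(1.002742, 1.388835) → end (x,ẋ)=(1.360571, 1.348861)
phase 6: p=1.4734, T=0.385, ωT=1.248401, cosh=1.885865, sinh=1.598902; start (x,ẋ)=(1.360571, 1.348861) → end (x,ẋ)=(1.925733, 1.958796)

1 0.5830 0.0208 0.3215
2 1.1660 0.2485 0.6795
3 1.5800 0.5995 1.2637
4 1.9130 1.0027 1.3888
5 2.1920 1.3606 1.3489
6 2.5770 1.9257 1.9588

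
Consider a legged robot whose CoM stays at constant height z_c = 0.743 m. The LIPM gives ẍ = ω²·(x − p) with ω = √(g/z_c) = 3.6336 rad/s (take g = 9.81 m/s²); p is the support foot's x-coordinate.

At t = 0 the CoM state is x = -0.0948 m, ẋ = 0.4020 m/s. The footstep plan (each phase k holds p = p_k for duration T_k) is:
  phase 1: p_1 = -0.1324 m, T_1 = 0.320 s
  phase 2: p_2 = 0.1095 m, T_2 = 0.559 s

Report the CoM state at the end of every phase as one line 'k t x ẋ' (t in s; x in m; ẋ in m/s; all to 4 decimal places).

phase 1: p=-0.1324, T=0.320, ωT=1.162752, cosh=1.755674, sinh=1.443050; start (x,ẋ)=(-0.094800, 0.402000) → end (x,ẋ)=(0.093264, 0.902935)
phase 2: p=0.1095, T=0.559, ωT=2.031182, cosh=3.877137, sinh=3.745957; start (x,ẋ)=(0.093264, 0.902935) → end (x,ẋ)=(0.977406, 3.279809)

1 0.3200 0.0933 0.9029
2 0.8790 0.9774 3.2798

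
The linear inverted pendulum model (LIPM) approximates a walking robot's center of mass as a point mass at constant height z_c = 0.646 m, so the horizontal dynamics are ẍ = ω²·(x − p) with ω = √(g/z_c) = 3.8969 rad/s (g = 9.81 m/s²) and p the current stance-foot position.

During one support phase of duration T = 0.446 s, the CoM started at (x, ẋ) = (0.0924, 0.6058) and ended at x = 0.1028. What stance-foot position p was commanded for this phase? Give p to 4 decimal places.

p = 0.3088

ωT = 3.8969·0.446 = 1.738017; cosh(ωT) = 2.930964, sinh(ωT) = 2.755095
x(T) = p + (x₀−p)·cosh(ωT) + (ẋ₀/ω)·sinh(ωT) ⇒ p·(1 − cosh) = x(T) − x₀·cosh − (ẋ₀/ω)·sinh
numerator   = 0.1028 − (0.0924)·2.930964 − (0.6058/3.8969)·2.755095 = -0.596320
denominator = 1 − 2.930964 = -1.930964
p = -0.596320 / -1.930964 = 0.3088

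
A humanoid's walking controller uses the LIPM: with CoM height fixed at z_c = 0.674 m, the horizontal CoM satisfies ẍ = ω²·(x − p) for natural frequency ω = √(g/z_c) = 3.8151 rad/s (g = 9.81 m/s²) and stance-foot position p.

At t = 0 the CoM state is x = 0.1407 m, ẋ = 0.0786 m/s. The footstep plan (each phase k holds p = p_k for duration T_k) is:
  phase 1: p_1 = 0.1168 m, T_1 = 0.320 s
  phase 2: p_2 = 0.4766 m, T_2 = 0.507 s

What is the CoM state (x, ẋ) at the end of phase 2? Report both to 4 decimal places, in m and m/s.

phase 1: p=0.1168, T=0.320, ωT=1.220832, cosh=1.842496, sinh=1.547511; start (x,ẋ)=(0.140700, 0.078600) → end (x,ẋ)=(0.192718, 0.285924)
phase 2: p=0.4766, T=0.507, ωT=1.934256, cosh=3.531712, sinh=3.387180; start (x,ẋ)=(0.192718, 0.285924) → end (x,ẋ)=(-0.272136, -2.658646)

x = -0.2721, ẋ = -2.6586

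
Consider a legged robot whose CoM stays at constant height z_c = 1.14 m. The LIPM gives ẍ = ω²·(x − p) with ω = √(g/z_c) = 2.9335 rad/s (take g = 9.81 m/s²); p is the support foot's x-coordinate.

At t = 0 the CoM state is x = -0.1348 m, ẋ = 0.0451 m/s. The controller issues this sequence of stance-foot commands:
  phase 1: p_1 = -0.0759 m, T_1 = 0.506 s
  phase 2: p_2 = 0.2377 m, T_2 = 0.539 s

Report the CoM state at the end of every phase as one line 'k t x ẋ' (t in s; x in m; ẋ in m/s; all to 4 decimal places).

phase 1: p=-0.0759, T=0.506, ωT=1.484351, cosh=2.319375, sinh=2.092726; start (x,ẋ)=(-0.134800, 0.045100) → end (x,ẋ)=(-0.180337, -0.256984)
phase 2: p=0.2377, T=0.539, ωT=1.581157, cosh=2.533155, sinh=2.327418; start (x,ẋ)=(-0.180337, -0.256984) → end (x,ẋ)=(-1.025143, -3.505123)

1 0.5060 -0.1803 -0.2570
2 1.0450 -1.0251 -3.5051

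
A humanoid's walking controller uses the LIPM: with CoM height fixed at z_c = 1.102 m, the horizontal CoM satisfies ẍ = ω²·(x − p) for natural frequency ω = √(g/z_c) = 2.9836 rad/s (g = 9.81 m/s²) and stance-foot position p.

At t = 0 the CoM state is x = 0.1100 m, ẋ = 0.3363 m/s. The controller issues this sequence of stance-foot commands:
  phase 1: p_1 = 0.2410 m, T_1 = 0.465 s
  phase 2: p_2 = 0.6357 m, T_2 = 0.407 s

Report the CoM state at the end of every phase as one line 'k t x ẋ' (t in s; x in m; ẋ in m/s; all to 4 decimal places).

1 0.4650 0.1740 -0.0184
2 0.8720 -0.2199 -2.1492

phase 1: p=0.2410, T=0.465, ωT=1.387374, cosh=2.127026, sinh=1.877295; start (x,ẋ)=(0.110000, 0.336300) → end (x,ẋ)=(0.173961, -0.018425)
phase 2: p=0.6357, T=0.407, ωT=1.214325, cosh=1.832465, sinh=1.535555; start (x,ẋ)=(0.173961, -0.018425) → end (x,ẋ)=(-0.219903, -2.149212)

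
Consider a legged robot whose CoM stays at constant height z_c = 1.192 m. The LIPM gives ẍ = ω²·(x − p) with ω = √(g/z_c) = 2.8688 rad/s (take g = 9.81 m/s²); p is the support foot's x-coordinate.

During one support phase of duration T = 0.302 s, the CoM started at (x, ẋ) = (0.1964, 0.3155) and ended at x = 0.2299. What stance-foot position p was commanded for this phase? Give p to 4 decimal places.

p = 0.3821

ωT = 2.8688·0.302 = 0.866378; cosh(ωT) = 1.399376, sinh(ωT) = 0.978904
x(T) = p + (x₀−p)·cosh(ωT) + (ẋ₀/ω)·sinh(ωT) ⇒ p·(1 − cosh) = x(T) − x₀·cosh − (ẋ₀/ω)·sinh
numerator   = 0.2299 − (0.1964)·1.399376 − (0.3155/2.8688)·0.978904 = -0.152594
denominator = 1 − 1.399376 = -0.399376
p = -0.152594 / -0.399376 = 0.3821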